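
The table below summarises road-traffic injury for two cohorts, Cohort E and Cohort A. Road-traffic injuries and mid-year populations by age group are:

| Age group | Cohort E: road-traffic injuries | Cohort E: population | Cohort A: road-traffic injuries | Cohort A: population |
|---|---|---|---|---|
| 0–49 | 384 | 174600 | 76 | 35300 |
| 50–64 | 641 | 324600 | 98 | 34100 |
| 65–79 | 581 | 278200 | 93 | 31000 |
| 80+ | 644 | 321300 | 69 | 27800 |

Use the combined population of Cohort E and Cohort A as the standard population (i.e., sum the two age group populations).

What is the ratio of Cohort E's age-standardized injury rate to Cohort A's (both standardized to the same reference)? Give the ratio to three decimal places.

0.768

Age-specific rates per 100000 for Cohort E: 219.93, 197.47, 208.84, 200.44.
For Cohort A: 215.30, 287.39, 300.00, 248.20.
Combined standard total = 1226900; weights = 0.1711, 0.2924, 0.2520, 0.2845.
Cohort E: 0.1711×219.93 + 0.2924×197.47 + 0.2520×208.84 + 0.2845×200.44 = 205.0238 per 100000.
Cohort A: 0.1711×215.30 + 0.2924×287.39 + 0.2520×300.00 + 0.2845×248.20 = 267.0836 per 100000.
Ratio = 205.0238 ÷ 267.0836 = 0.76764.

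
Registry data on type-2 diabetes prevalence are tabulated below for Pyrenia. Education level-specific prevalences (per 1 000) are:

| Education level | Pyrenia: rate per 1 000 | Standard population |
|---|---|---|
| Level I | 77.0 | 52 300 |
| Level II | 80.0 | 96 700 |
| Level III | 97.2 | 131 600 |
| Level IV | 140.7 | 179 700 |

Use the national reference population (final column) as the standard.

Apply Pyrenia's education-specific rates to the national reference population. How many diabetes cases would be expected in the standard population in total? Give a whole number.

Expected diabetes cases = Σ (standard pop × education-specific rate ÷ 1 000)
= 52 300×77.0/1 000 + 96 700×80.0/1 000 + 131 600×97.2/1 000 + 179 700×140.7/1 000
= 4027.10 + 7736.00 + 12791.52 + 25283.79 = 49838.41.

49838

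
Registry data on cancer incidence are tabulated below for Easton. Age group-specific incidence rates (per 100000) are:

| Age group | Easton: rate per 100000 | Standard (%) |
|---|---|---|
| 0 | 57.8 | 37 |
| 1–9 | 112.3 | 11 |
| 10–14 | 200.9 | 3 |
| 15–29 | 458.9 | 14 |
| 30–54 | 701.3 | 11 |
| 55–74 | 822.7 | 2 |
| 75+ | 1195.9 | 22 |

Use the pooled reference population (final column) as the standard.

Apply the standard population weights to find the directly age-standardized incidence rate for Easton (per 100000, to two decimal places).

Standard weights: 0.37, 0.11, 0.03, 0.14, 0.11, 0.02, 0.22.
Standardized rate: 0.3700×57.8 + 0.1100×112.3 + 0.0300×200.9 + 0.1400×458.9 + 0.1100×701.3 + 0.0200×822.7 + 0.2200×1195.9 = 460.7070 per 100000.

460.71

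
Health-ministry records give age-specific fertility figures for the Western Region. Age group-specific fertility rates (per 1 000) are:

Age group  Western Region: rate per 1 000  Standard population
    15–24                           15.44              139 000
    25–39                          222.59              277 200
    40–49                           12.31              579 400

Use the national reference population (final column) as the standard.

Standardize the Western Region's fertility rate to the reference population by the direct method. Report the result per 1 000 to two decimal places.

71.29

Standard total = 995 600; weights = 0.1396, 0.2784, 0.5820.
Standardized rate: 0.1396×15.44 + 0.2784×222.59 + 0.5820×12.31 = 71.2942 per 1 000.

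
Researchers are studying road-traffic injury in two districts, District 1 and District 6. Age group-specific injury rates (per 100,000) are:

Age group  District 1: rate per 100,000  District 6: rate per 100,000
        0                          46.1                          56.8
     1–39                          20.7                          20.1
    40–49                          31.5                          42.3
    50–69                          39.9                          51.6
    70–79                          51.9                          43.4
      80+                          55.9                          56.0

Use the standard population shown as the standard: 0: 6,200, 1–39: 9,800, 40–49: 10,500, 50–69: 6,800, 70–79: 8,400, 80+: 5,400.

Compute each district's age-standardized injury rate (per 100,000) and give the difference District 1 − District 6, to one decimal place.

Standard total = 47,100; weights = 0.1316, 0.2081, 0.2229, 0.1444, 0.1783, 0.1146.
District 1: 0.1316×46.1 + 0.2081×20.7 + 0.2229×31.5 + 0.1444×39.9 + 0.1783×51.9 + 0.1146×55.9 = 38.8231 per 100,000.
District 6: 0.1316×56.8 + 0.2081×20.1 + 0.2229×42.3 + 0.1444×51.6 + 0.1783×43.4 + 0.1146×56.0 = 42.6992 per 100,000.
Difference = 38.8231 − 42.6992 = -3.8760.

-3.9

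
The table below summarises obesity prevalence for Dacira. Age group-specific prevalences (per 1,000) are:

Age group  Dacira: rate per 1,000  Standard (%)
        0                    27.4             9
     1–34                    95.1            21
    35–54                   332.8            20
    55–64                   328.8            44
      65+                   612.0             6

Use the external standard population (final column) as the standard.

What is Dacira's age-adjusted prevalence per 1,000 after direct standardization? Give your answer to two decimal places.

Standard weights: 0.09, 0.21, 0.20, 0.44, 0.06.
Standardized rate: 0.0900×27.4 + 0.2100×95.1 + 0.2000×332.8 + 0.4400×328.8 + 0.0600×612.0 = 270.3890 per 1,000.

270.39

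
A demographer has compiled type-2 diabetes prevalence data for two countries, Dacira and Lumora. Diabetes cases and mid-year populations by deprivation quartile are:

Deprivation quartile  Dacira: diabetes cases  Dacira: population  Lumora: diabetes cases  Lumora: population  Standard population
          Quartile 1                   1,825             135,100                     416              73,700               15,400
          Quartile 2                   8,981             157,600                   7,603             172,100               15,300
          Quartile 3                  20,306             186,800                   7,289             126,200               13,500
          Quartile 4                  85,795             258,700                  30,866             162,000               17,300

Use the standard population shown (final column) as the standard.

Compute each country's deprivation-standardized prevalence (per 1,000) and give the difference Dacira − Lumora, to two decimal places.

Deprivation-specific rates per 1,000 for Dacira: 13.509, 56.986, 108.704, 331.639.
For Lumora: 5.645, 44.178, 57.758, 190.531.
Standard total = 61,500; weights = 0.2504, 0.2488, 0.2195, 0.2813.
Dacira: 0.2504×13.509 + 0.2488×56.986 + 0.2195×108.704 + 0.2813×331.639 = 134.7119 per 1,000.
Lumora: 0.2504×5.645 + 0.2488×44.178 + 0.2195×57.758 + 0.2813×190.531 = 78.6790 per 1,000.
Difference = 134.7119 − 78.6790 = 56.0329.

56.03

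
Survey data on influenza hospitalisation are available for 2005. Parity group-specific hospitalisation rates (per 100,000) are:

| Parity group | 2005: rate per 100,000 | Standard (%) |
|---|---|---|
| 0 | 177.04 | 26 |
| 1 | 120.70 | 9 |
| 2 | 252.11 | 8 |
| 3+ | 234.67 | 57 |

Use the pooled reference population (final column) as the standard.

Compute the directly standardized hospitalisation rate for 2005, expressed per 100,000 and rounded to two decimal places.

Standard weights: 0.26, 0.09, 0.08, 0.57.
Standardized rate: 0.2600×177.04 + 0.0900×120.70 + 0.0800×252.11 + 0.5700×234.67 = 210.8241 per 100,000.

210.82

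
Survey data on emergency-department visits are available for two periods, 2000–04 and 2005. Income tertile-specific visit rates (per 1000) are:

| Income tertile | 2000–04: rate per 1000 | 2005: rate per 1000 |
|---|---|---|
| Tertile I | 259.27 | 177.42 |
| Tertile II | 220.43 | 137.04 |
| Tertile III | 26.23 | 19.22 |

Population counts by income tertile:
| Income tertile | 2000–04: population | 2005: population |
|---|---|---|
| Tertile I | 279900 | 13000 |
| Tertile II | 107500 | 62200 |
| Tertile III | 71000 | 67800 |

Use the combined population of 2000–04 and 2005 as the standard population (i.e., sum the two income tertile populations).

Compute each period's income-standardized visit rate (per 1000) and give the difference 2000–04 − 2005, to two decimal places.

65.01

Combined standard total = 601400; weights = 0.4870, 0.2822, 0.2308.
2000–04: 0.4870×259.27 + 0.2822×220.43 + 0.2308×26.23 = 194.5259 per 1000.
2005: 0.4870×177.42 + 0.2822×137.04 + 0.2308×19.22 = 129.5140 per 1000.
Difference = 194.5259 − 129.5140 = 65.0119.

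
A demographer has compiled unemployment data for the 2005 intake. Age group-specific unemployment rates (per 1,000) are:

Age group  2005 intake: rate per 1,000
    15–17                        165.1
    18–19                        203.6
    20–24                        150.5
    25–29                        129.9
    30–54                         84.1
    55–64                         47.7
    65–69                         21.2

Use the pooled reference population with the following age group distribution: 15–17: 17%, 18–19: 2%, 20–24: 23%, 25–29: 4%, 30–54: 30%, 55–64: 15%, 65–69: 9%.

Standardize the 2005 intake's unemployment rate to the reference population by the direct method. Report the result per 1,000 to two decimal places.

106.24

Standard weights: 0.17, 0.02, 0.23, 0.04, 0.30, 0.15, 0.09.
Standardized rate: 0.1700×165.1 + 0.0200×203.6 + 0.2300×150.5 + 0.0400×129.9 + 0.3000×84.1 + 0.1500×47.7 + 0.0900×21.2 = 106.2430 per 1,000.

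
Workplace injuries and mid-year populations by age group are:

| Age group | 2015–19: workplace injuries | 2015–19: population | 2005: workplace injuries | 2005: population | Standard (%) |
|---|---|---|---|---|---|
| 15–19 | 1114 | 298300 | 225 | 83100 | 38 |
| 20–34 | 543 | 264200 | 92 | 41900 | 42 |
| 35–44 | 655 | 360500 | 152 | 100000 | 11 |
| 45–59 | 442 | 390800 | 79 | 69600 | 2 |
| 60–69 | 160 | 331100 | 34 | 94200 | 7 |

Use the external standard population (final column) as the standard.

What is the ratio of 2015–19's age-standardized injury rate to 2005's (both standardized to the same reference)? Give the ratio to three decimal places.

1.172

Age-specific rates per 10000 for 2015–19: 37.34, 20.55, 18.17, 11.31, 4.83.
For 2005: 27.08, 21.96, 15.20, 11.35, 3.61.
Standard weights: 0.38, 0.42, 0.11, 0.02, 0.07.
2015–19: 0.3800×37.34 + 0.4200×20.55 + 0.1100×18.17 + 0.0200×11.31 + 0.0700×4.83 = 25.3863 per 10000.
2005: 0.3800×27.08 + 0.4200×21.96 + 0.1100×15.20 + 0.0200×11.35 + 0.0700×3.61 = 21.6624 per 10000.
Ratio = 25.3863 ÷ 21.6624 = 1.17190.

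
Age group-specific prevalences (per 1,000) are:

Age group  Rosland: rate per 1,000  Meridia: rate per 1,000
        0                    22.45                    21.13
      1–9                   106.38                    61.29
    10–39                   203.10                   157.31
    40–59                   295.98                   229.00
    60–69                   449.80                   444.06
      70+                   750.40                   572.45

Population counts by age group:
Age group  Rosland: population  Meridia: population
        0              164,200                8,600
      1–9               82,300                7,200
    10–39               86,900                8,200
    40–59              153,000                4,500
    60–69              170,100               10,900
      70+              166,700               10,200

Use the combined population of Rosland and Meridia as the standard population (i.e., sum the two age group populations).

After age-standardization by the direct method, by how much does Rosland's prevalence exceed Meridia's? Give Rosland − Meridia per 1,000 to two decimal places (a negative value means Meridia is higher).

59.22

Combined standard total = 872,800; weights = 0.1980, 0.1025, 0.1090, 0.1805, 0.2074, 0.2027.
Rosland: 0.1980×22.45 + 0.1025×106.38 + 0.1090×203.10 + 0.1805×295.98 + 0.2074×449.80 + 0.2027×750.40 = 336.2644 per 1,000.
Meridia: 0.1980×21.13 + 0.1025×61.29 + 0.1090×157.31 + 0.1805×229.00 + 0.2074×444.06 + 0.2027×572.45 = 277.0459 per 1,000.
Difference = 336.2644 − 277.0459 = 59.2185.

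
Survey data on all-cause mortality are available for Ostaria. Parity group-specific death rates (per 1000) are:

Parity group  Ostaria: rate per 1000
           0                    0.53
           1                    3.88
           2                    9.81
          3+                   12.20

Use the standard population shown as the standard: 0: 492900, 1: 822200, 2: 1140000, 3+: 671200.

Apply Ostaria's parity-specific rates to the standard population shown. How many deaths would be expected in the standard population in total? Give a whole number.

22823

Expected deaths = Σ (standard pop × parity-specific rate ÷ 1000)
= 492900×0.53/1000 + 822200×3.88/1000 + 1140000×9.81/1000 + 671200×12.20/1000
= 261.24 + 3190.14 + 11183.40 + 8188.64 = 22823.41.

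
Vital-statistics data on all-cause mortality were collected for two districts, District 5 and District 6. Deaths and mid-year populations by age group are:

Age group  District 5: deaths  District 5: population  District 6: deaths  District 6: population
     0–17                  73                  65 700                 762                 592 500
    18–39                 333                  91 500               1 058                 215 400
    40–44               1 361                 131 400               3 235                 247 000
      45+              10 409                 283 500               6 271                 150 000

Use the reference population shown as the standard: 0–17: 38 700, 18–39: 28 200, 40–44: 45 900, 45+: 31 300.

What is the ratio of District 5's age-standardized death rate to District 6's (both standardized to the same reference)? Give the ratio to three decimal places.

Age-specific rates per 1 000 for District 5: 1.111, 3.639, 10.358, 36.716.
For District 6: 1.286, 4.912, 13.097, 41.807.
Standard total = 144 100; weights = 0.2686, 0.1957, 0.3185, 0.2172.
District 5: 0.2686×1.111 + 0.1957×3.639 + 0.3185×10.358 + 0.2172×36.716 = 12.2849 per 1 000.
District 6: 0.2686×1.286 + 0.1957×4.912 + 0.3185×13.097 + 0.2172×41.807 = 14.5593 per 1 000.
Ratio = 12.2849 ÷ 14.5593 = 0.84379.

0.844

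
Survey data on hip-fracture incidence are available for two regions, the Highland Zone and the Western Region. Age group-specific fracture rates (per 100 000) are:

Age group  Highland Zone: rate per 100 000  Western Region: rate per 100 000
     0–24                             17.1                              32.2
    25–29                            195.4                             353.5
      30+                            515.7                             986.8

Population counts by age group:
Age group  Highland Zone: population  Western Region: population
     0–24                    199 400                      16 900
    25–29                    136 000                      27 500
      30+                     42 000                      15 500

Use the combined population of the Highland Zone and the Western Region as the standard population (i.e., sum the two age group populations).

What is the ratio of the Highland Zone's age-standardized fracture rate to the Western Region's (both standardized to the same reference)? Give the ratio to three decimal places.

0.537

Combined standard total = 437 300; weights = 0.4946, 0.3739, 0.1315.
The Highland Zone: 0.4946×17.1 + 0.3739×195.4 + 0.1315×515.7 = 149.3240 per 100 000.
The Western Region: 0.4946×32.2 + 0.3739×353.5 + 0.1315×986.8 = 277.8484 per 100 000.
Ratio = 149.3240 ÷ 277.8484 = 0.53743.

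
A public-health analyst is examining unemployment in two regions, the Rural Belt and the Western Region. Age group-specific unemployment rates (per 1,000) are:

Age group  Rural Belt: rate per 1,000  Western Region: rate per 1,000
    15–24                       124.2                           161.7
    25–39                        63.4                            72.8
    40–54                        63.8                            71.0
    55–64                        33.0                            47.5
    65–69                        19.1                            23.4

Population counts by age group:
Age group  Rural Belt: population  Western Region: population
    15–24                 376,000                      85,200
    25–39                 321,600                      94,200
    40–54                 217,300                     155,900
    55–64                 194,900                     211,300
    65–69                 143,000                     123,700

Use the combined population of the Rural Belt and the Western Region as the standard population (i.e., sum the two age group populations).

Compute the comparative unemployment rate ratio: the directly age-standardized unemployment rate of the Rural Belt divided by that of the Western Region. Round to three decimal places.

0.803

Combined standard total = 1,923,100; weights = 0.2398, 0.2162, 0.1941, 0.2112, 0.1387.
The Rural Belt: 0.2398×124.2 + 0.2162×63.4 + 0.1941×63.8 + 0.2112×33.0 + 0.1387×19.1 = 65.4940 per 1,000.
The Western Region: 0.2398×161.7 + 0.2162×72.8 + 0.1941×71.0 + 0.2112×47.5 + 0.1387×23.4 = 81.5760 per 1,000.
Ratio = 65.4940 ÷ 81.5760 = 0.80286.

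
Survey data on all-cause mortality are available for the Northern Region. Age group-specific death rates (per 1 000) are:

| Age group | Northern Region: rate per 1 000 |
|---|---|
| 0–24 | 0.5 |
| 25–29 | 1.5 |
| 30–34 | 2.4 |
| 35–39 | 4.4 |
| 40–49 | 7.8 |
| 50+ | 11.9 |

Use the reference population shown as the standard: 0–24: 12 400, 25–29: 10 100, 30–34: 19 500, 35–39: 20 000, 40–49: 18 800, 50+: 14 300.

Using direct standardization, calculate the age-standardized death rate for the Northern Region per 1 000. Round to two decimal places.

4.97

Standard total = 95 100; weights = 0.1304, 0.1062, 0.2050, 0.2103, 0.1977, 0.1504.
Standardized rate: 0.1304×0.5 + 0.1062×1.5 + 0.2050×2.4 + 0.2103×4.4 + 0.1977×7.8 + 0.1504×11.9 = 4.9733 per 1 000.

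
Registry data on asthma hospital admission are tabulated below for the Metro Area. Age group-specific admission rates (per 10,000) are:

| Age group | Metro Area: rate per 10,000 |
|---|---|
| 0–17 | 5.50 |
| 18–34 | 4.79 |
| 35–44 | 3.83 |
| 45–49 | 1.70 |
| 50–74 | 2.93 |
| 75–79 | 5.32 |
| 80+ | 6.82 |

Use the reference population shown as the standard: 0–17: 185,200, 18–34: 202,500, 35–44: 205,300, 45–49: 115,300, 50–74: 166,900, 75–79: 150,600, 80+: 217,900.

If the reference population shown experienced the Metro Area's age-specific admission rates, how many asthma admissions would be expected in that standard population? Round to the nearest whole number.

575

Expected asthma admissions = Σ (standard pop × age-specific rate ÷ 10,000)
= 185,200×5.50/10,000 + 202,500×4.79/10,000 + 205,300×3.83/10,000 + 115,300×1.70/10,000 + 166,900×2.93/10,000 + 150,600×5.32/10,000 + 217,900×6.82/10,000
= 101.86 + 97.00 + 78.63 + 19.60 + 48.90 + 80.12 + 148.61 = 574.72.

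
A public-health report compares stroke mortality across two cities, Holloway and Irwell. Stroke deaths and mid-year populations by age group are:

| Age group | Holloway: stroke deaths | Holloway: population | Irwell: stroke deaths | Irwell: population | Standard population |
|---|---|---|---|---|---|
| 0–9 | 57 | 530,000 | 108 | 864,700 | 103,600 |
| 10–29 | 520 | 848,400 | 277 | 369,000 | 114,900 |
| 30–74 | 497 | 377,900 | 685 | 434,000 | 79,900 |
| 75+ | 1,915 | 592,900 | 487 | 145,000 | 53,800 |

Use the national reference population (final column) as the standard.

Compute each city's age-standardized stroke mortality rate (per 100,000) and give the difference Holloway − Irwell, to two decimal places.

-12.94

Age-specific rates per 100,000 for Holloway: 10.75, 61.29, 131.52, 322.99.
For Irwell: 12.49, 75.07, 157.83, 335.86.
Standard total = 352,200; weights = 0.2942, 0.3262, 0.2269, 0.1528.
Holloway: 0.2942×10.75 + 0.3262×61.29 + 0.2269×131.52 + 0.1528×322.99 = 102.3327 per 100,000.
Irwell: 0.2942×12.49 + 0.3262×75.07 + 0.2269×157.83 + 0.1528×335.86 = 115.2742 per 100,000.
Difference = 102.3327 − 115.2742 = -12.9415.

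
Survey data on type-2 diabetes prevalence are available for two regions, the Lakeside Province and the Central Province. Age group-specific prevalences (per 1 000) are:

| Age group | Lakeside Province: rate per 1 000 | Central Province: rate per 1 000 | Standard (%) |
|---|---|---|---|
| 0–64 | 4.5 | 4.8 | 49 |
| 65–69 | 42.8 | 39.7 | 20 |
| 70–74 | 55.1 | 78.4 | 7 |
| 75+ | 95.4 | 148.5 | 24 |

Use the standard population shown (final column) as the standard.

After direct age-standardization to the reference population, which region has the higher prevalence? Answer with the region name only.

Central Province

Standard weights: 0.49, 0.20, 0.07, 0.24.
The Lakeside Province: 0.4900×4.5 + 0.2000×42.8 + 0.0700×55.1 + 0.2400×95.4 = 37.5180 per 1 000.
The Central Province: 0.4900×4.8 + 0.2000×39.7 + 0.0700×78.4 + 0.2400×148.5 = 51.4200 per 1 000.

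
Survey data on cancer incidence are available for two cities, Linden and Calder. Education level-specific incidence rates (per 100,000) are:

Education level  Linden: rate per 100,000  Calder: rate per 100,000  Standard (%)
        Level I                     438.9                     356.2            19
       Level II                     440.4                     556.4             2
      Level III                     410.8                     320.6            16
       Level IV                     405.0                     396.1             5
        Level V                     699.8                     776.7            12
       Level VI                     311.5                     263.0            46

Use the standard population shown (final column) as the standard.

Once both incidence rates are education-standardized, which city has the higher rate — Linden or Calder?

Standard weights: 0.19, 0.02, 0.16, 0.05, 0.12, 0.46.
Linden: 0.1900×438.9 + 0.0200×440.4 + 0.1600×410.8 + 0.0500×405.0 + 0.1200×699.8 + 0.4600×311.5 = 405.4430 per 100,000.
Calder: 0.1900×356.2 + 0.0200×556.4 + 0.1600×320.6 + 0.0500×396.1 + 0.1200×776.7 + 0.4600×263.0 = 364.0910 per 100,000.

Linden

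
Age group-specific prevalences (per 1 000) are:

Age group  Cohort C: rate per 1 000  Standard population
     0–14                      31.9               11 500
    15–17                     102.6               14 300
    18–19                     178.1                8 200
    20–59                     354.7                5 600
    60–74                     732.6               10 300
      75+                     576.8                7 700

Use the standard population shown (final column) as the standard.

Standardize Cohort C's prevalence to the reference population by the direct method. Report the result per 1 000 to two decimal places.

Standard total = 57 600; weights = 0.1997, 0.2483, 0.1424, 0.0972, 0.1788, 0.1337.
Standardized rate: 0.1997×31.9 + 0.2483×102.6 + 0.1424×178.1 + 0.0972×354.7 + 0.1788×732.6 + 0.1337×576.8 = 299.7901 per 1 000.

299.79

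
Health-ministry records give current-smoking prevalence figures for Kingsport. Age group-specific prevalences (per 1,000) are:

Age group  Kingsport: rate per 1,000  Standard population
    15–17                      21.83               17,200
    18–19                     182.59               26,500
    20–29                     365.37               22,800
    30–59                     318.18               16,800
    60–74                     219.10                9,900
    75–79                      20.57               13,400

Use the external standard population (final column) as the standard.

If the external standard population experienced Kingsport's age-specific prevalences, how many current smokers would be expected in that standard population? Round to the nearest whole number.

21335

Expected current smokers = Σ (standard pop × age-specific rate ÷ 1,000)
= 17,200×21.83/1,000 + 26,500×182.59/1,000 + 22,800×365.37/1,000 + 16,800×318.18/1,000 + 9,900×219.10/1,000 + 13,400×20.57/1,000
= 375.48 + 4838.64 + 8330.44 + 5345.42 + 2169.09 + 275.64 = 21334.70.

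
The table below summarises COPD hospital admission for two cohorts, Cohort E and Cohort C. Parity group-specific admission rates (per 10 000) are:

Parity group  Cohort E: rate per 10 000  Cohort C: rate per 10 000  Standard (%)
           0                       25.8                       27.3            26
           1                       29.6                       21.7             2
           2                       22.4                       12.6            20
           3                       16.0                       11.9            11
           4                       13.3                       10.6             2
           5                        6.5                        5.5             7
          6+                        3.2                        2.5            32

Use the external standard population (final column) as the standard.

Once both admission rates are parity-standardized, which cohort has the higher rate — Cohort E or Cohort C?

Cohort E

Standard weights: 0.26, 0.02, 0.20, 0.11, 0.02, 0.07, 0.32.
Cohort E: 0.2600×25.8 + 0.0200×29.6 + 0.2000×22.4 + 0.1100×16.0 + 0.0200×13.3 + 0.0700×6.5 + 0.3200×3.2 = 15.2850 per 10 000.
Cohort C: 0.2600×27.3 + 0.0200×21.7 + 0.2000×12.6 + 0.1100×11.9 + 0.0200×10.6 + 0.0700×5.5 + 0.3200×2.5 = 12.7580 per 10 000.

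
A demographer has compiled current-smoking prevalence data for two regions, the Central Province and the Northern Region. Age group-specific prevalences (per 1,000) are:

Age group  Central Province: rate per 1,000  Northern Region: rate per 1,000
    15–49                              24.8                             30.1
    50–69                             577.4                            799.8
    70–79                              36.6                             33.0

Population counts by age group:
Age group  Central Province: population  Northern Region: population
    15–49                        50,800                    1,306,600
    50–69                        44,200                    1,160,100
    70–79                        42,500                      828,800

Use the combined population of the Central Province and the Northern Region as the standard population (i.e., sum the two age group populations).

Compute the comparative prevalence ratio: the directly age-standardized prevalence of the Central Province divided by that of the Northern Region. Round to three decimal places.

Combined standard total = 3,433,000; weights = 0.3954, 0.3508, 0.2538.
The Central Province: 0.3954×24.8 + 0.3508×577.4 + 0.2538×36.6 = 221.6475 per 1,000.
The Northern Region: 0.3954×30.1 + 0.3508×799.8 + 0.2538×33.0 = 300.8476 per 1,000.
Ratio = 221.6475 ÷ 300.8476 = 0.73674.

0.737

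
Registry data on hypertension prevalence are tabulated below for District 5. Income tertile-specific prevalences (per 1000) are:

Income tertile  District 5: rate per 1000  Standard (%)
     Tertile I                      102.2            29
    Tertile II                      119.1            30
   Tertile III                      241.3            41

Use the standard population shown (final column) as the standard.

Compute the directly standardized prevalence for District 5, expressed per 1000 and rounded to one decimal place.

164.3

Standard weights: 0.29, 0.30, 0.41.
Standardized rate: 0.2900×102.2 + 0.3000×119.1 + 0.4100×241.3 = 164.3010 per 1000.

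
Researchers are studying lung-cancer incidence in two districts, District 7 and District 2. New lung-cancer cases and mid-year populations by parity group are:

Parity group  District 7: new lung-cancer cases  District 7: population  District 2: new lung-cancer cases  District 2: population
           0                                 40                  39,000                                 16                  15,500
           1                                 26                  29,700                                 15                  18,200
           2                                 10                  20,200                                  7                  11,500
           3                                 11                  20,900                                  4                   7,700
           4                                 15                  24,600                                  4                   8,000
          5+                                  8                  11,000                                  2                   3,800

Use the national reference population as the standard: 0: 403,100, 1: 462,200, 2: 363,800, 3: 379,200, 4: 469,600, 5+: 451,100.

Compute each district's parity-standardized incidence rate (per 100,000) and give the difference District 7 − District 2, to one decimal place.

Parity-specific rates per 100,000 for District 7: 102.56, 87.54, 49.50, 52.63, 60.98, 72.73.
For District 2: 103.23, 82.42, 60.87, 51.95, 50.00, 52.63.
Standard total = 2,529,000; weights = 0.1594, 0.1828, 0.1439, 0.1499, 0.1857, 0.1784.
District 7: 0.1594×102.56 + 0.1828×87.54 + 0.1439×49.50 + 0.1499×52.63 + 0.1857×60.98 + 0.1784×72.73 = 71.6547 per 100,000.
District 2: 0.1594×103.23 + 0.1828×82.42 + 0.1439×60.87 + 0.1499×51.95 + 0.1857×50.00 + 0.1784×52.63 = 66.7334 per 100,000.
Difference = 71.6547 − 66.7334 = 4.9213.

4.9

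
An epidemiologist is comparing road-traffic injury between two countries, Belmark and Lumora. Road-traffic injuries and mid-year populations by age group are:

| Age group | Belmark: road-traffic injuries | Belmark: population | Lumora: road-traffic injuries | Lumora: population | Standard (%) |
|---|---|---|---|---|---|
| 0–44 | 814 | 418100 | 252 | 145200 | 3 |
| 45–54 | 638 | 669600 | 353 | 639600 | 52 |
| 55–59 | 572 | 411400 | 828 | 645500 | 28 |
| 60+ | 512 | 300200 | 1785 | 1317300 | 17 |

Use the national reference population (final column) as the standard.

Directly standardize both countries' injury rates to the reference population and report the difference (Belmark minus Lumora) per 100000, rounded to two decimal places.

Age-specific rates per 100000 for Belmark: 194.69, 95.28, 139.04, 170.55.
For Lumora: 173.55, 55.19, 128.27, 135.50.
Standard weights: 0.03, 0.52, 0.28, 0.17.
Belmark: 0.0300×194.69 + 0.5200×95.28 + 0.2800×139.04 + 0.1700×170.55 = 123.3112 per 100000.
Lumora: 0.0300×173.55 + 0.5200×55.19 + 0.2800×128.27 + 0.1700×135.50 = 92.8579 per 100000.
Difference = 123.3112 − 92.8579 = 30.4533.

30.45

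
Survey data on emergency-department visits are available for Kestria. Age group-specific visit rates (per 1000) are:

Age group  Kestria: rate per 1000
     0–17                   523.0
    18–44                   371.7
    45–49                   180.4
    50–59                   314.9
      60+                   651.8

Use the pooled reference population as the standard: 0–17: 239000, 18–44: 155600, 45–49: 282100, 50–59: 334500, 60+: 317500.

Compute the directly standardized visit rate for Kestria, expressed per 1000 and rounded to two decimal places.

410.93

Standard total = 1328700; weights = 0.1799, 0.1171, 0.2123, 0.2517, 0.2390.
Standardized rate: 0.1799×523.0 + 0.1171×371.7 + 0.2123×180.4 + 0.2517×314.9 + 0.2390×651.8 = 410.9317 per 1000.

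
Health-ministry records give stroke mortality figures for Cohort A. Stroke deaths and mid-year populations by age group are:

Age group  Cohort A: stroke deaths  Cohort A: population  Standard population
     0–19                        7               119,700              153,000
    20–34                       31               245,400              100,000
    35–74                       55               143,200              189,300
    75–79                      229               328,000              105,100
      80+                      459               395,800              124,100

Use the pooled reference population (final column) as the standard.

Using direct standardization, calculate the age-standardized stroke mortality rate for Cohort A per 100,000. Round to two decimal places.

Age-specific rates per 100,000 for Cohort A: 5.85, 12.63, 38.41, 69.82, 115.97.
Standard total = 671,500; weights = 0.2278, 0.1489, 0.2819, 0.1565, 0.1848.
Standardized rate: 0.2278×5.85 + 0.1489×12.63 + 0.2819×38.41 + 0.1565×69.82 + 0.1848×115.97 = 46.4005 per 100,000.

46.40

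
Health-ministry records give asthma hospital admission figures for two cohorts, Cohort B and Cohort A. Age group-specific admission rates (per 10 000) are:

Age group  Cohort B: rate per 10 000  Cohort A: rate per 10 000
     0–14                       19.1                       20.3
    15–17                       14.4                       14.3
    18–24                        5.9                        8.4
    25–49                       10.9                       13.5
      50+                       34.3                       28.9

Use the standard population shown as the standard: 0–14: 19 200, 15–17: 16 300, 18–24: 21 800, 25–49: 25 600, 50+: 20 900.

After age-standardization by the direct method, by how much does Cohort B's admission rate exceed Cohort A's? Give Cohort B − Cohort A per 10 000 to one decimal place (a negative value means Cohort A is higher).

-0.3

Standard total = 103 800; weights = 0.1850, 0.1570, 0.2100, 0.2466, 0.2013.
Cohort B: 0.1850×19.1 + 0.1570×14.4 + 0.2100×5.9 + 0.2466×10.9 + 0.2013×34.3 = 16.6278 per 10 000.
Cohort A: 0.1850×20.3 + 0.1570×14.3 + 0.2100×8.4 + 0.2466×13.5 + 0.2013×28.9 = 16.9131 per 10 000.
Difference = 16.6278 − 16.9131 = -0.2853.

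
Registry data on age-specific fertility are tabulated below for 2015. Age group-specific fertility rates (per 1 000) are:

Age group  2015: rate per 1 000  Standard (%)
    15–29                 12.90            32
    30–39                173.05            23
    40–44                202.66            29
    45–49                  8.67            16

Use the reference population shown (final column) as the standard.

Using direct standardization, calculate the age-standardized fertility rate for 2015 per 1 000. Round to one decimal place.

104.1

Standard weights: 0.32, 0.23, 0.29, 0.16.
Standardized rate: 0.3200×12.90 + 0.2300×173.05 + 0.2900×202.66 + 0.1600×8.67 = 104.0881 per 1 000.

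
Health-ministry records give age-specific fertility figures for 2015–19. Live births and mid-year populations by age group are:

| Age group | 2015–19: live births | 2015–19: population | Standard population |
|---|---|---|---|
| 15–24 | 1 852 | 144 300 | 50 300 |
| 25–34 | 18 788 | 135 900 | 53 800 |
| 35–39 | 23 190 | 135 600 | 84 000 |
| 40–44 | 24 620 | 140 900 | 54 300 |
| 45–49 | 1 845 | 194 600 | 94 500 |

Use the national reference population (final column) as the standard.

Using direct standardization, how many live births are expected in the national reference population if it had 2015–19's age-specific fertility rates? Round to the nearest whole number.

32833

Age-specific rates per 1 000 for 2015–19: 12.834, 138.249, 171.018, 174.734, 9.481.
Expected live births = Σ (standard pop × age-specific rate ÷ 1 000)
= 50 300×12.834/1 000 + 53 800×138.249/1 000 + 84 000×171.018/1 000 + 54 300×174.734/1 000 + 94 500×9.481/1 000
= 645.57 + 7437.78 + 14365.49 + 9488.05 + 895.95 = 32832.84.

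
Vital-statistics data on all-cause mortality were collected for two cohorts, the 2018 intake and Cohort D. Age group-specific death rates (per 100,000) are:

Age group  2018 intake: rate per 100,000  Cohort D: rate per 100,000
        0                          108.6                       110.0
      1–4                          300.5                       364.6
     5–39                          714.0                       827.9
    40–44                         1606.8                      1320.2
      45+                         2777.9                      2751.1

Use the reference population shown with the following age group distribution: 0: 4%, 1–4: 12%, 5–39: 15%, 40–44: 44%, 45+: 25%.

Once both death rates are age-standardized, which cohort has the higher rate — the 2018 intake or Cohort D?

2018 intake

Standard weights: 0.04, 0.12, 0.15, 0.44, 0.25.
The 2018 intake: 0.0400×108.6 + 0.1200×300.5 + 0.1500×714.0 + 0.4400×1606.8 + 0.2500×2777.9 = 1548.9710 per 100,000.
Cohort D: 0.0400×110.0 + 0.1200×364.6 + 0.1500×827.9 + 0.4400×1320.2 + 0.2500×2751.1 = 1441.0000 per 100,000.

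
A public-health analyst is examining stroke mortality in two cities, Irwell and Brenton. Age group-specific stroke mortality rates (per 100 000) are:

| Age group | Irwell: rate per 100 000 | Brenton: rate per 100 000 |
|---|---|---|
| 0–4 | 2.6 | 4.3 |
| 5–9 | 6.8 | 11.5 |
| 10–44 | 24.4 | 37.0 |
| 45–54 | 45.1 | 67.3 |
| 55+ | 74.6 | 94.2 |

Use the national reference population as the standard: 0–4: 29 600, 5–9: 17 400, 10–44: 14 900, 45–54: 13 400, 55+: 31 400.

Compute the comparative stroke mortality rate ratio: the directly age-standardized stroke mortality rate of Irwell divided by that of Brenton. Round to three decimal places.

Standard total = 106 700; weights = 0.2774, 0.1631, 0.1396, 0.1256, 0.2943.
Irwell: 0.2774×2.6 + 0.1631×6.8 + 0.1396×24.4 + 0.1256×45.1 + 0.2943×74.6 = 32.8549 per 100 000.
Brenton: 0.2774×4.3 + 0.1631×11.5 + 0.1396×37.0 + 0.1256×67.3 + 0.2943×94.2 = 44.4084 per 100 000.
Ratio = 32.8549 ÷ 44.4084 = 0.73984.

0.740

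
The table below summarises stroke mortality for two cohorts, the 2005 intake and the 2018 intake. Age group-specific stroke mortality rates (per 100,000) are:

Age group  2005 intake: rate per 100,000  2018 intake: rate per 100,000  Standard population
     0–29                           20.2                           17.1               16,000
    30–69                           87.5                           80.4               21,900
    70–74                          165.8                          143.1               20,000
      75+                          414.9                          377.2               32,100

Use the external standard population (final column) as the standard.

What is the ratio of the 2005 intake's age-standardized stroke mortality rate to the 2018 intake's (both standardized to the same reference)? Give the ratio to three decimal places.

1.110

Standard total = 90,000; weights = 0.1778, 0.2433, 0.2222, 0.3567.
The 2005 intake: 0.1778×20.2 + 0.2433×87.5 + 0.2222×165.8 + 0.3567×414.9 = 209.7082 per 100,000.
The 2018 intake: 0.1778×17.1 + 0.2433×80.4 + 0.2222×143.1 + 0.3567×377.2 = 188.9387 per 100,000.
Ratio = 209.7082 ÷ 188.9387 = 1.10993.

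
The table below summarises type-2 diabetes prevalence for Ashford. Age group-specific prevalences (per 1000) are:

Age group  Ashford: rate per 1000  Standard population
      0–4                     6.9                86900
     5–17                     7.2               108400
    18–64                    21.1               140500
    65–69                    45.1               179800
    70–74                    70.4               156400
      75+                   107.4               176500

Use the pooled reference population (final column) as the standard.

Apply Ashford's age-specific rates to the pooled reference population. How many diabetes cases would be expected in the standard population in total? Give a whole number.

Expected diabetes cases = Σ (standard pop × age-specific rate ÷ 1000)
= 86900×6.9/1000 + 108400×7.2/1000 + 140500×21.1/1000 + 179800×45.1/1000 + 156400×70.4/1000 + 176500×107.4/1000
= 599.61 + 780.48 + 2964.55 + 8108.98 + 11010.56 + 18956.10 = 42420.28.

42420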